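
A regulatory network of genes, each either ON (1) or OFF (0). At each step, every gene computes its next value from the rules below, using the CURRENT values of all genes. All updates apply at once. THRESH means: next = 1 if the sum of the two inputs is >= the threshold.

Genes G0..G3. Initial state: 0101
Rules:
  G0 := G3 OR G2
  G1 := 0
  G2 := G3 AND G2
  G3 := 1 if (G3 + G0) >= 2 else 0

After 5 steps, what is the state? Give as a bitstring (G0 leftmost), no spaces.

Step 1: G0=G3|G2=1|0=1 G1=0(const) G2=G3&G2=1&0=0 G3=(1+0>=2)=0 -> 1000
Step 2: G0=G3|G2=0|0=0 G1=0(const) G2=G3&G2=0&0=0 G3=(0+1>=2)=0 -> 0000
Step 3: G0=G3|G2=0|0=0 G1=0(const) G2=G3&G2=0&0=0 G3=(0+0>=2)=0 -> 0000
Step 4: G0=G3|G2=0|0=0 G1=0(const) G2=G3&G2=0&0=0 G3=(0+0>=2)=0 -> 0000
Step 5: G0=G3|G2=0|0=0 G1=0(const) G2=G3&G2=0&0=0 G3=(0+0>=2)=0 -> 0000

0000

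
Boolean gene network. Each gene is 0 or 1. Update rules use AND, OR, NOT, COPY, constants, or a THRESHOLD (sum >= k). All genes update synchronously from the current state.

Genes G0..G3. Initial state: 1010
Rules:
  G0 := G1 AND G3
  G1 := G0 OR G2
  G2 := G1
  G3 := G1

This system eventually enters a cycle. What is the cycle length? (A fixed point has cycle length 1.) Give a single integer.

Step 0: 1010
Step 1: G0=G1&G3=0&0=0 G1=G0|G2=1|1=1 G2=G1=0 G3=G1=0 -> 0100
Step 2: G0=G1&G3=1&0=0 G1=G0|G2=0|0=0 G2=G1=1 G3=G1=1 -> 0011
Step 3: G0=G1&G3=0&1=0 G1=G0|G2=0|1=1 G2=G1=0 G3=G1=0 -> 0100
State from step 3 equals state from step 1 -> cycle length 2

Answer: 2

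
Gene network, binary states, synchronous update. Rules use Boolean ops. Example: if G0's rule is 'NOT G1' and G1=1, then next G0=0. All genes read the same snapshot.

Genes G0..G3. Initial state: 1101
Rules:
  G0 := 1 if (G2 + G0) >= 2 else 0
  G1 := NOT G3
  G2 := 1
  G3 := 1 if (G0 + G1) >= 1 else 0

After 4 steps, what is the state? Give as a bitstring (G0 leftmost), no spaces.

Step 1: G0=(0+1>=2)=0 G1=NOT G3=NOT 1=0 G2=1(const) G3=(1+1>=1)=1 -> 0011
Step 2: G0=(1+0>=2)=0 G1=NOT G3=NOT 1=0 G2=1(const) G3=(0+0>=1)=0 -> 0010
Step 3: G0=(1+0>=2)=0 G1=NOT G3=NOT 0=1 G2=1(const) G3=(0+0>=1)=0 -> 0110
Step 4: G0=(1+0>=2)=0 G1=NOT G3=NOT 0=1 G2=1(const) G3=(0+1>=1)=1 -> 0111

0111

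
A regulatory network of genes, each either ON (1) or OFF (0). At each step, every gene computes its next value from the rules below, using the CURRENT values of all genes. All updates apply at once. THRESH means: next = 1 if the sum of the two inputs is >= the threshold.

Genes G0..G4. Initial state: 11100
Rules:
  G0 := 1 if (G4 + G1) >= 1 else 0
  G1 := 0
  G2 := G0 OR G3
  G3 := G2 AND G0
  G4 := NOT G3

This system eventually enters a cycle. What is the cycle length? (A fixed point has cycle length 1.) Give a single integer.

Answer: 7

Derivation:
Step 0: 11100
Step 1: G0=(0+1>=1)=1 G1=0(const) G2=G0|G3=1|0=1 G3=G2&G0=1&1=1 G4=NOT G3=NOT 0=1 -> 10111
Step 2: G0=(1+0>=1)=1 G1=0(const) G2=G0|G3=1|1=1 G3=G2&G0=1&1=1 G4=NOT G3=NOT 1=0 -> 10110
Step 3: G0=(0+0>=1)=0 G1=0(const) G2=G0|G3=1|1=1 G3=G2&G0=1&1=1 G4=NOT G3=NOT 1=0 -> 00110
Step 4: G0=(0+0>=1)=0 G1=0(const) G2=G0|G3=0|1=1 G3=G2&G0=1&0=0 G4=NOT G3=NOT 1=0 -> 00100
Step 5: G0=(0+0>=1)=0 G1=0(const) G2=G0|G3=0|0=0 G3=G2&G0=1&0=0 G4=NOT G3=NOT 0=1 -> 00001
Step 6: G0=(1+0>=1)=1 G1=0(const) G2=G0|G3=0|0=0 G3=G2&G0=0&0=0 G4=NOT G3=NOT 0=1 -> 10001
Step 7: G0=(1+0>=1)=1 G1=0(const) G2=G0|G3=1|0=1 G3=G2&G0=0&1=0 G4=NOT G3=NOT 0=1 -> 10101
Step 8: G0=(1+0>=1)=1 G1=0(const) G2=G0|G3=1|0=1 G3=G2&G0=1&1=1 G4=NOT G3=NOT 0=1 -> 10111
State from step 8 equals state from step 1 -> cycle length 7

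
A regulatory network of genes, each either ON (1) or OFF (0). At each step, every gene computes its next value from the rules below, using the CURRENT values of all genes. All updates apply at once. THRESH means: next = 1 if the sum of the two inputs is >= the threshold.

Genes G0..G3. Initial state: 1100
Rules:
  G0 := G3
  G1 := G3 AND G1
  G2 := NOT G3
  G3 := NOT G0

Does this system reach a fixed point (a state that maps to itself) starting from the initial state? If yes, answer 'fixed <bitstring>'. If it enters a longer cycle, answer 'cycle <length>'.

Step 0: 1100
Step 1: G0=G3=0 G1=G3&G1=0&1=0 G2=NOT G3=NOT 0=1 G3=NOT G0=NOT 1=0 -> 0010
Step 2: G0=G3=0 G1=G3&G1=0&0=0 G2=NOT G3=NOT 0=1 G3=NOT G0=NOT 0=1 -> 0011
Step 3: G0=G3=1 G1=G3&G1=1&0=0 G2=NOT G3=NOT 1=0 G3=NOT G0=NOT 0=1 -> 1001
Step 4: G0=G3=1 G1=G3&G1=1&0=0 G2=NOT G3=NOT 1=0 G3=NOT G0=NOT 1=0 -> 1000
Step 5: G0=G3=0 G1=G3&G1=0&0=0 G2=NOT G3=NOT 0=1 G3=NOT G0=NOT 1=0 -> 0010
Cycle of length 4 starting at step 1 -> no fixed point

Answer: cycle 4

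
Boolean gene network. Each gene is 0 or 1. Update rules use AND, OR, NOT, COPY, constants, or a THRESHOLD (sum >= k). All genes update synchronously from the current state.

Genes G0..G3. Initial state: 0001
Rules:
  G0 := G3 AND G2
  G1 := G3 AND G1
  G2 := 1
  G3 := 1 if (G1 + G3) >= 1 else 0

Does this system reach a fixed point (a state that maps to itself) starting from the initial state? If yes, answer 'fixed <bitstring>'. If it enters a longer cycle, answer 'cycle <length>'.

Step 0: 0001
Step 1: G0=G3&G2=1&0=0 G1=G3&G1=1&0=0 G2=1(const) G3=(0+1>=1)=1 -> 0011
Step 2: G0=G3&G2=1&1=1 G1=G3&G1=1&0=0 G2=1(const) G3=(0+1>=1)=1 -> 1011
Step 3: G0=G3&G2=1&1=1 G1=G3&G1=1&0=0 G2=1(const) G3=(0+1>=1)=1 -> 1011
Fixed point reached at step 2: 1011

Answer: fixed 1011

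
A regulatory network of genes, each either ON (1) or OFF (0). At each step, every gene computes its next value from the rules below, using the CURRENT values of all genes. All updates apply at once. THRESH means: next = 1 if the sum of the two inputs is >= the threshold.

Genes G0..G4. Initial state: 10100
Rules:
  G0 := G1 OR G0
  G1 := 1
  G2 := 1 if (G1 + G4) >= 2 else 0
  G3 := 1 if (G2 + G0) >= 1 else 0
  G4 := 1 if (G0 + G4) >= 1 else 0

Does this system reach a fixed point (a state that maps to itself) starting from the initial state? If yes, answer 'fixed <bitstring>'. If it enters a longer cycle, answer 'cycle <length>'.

Step 0: 10100
Step 1: G0=G1|G0=0|1=1 G1=1(const) G2=(0+0>=2)=0 G3=(1+1>=1)=1 G4=(1+0>=1)=1 -> 11011
Step 2: G0=G1|G0=1|1=1 G1=1(const) G2=(1+1>=2)=1 G3=(0+1>=1)=1 G4=(1+1>=1)=1 -> 11111
Step 3: G0=G1|G0=1|1=1 G1=1(const) G2=(1+1>=2)=1 G3=(1+1>=1)=1 G4=(1+1>=1)=1 -> 11111
Fixed point reached at step 2: 11111

Answer: fixed 11111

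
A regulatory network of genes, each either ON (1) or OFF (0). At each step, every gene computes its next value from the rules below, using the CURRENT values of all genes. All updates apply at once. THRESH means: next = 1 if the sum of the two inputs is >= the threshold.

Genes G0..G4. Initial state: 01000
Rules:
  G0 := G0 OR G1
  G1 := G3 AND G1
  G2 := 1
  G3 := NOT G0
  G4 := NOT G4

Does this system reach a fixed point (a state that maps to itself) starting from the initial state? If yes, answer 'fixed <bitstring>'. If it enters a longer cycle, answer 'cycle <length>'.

Step 0: 01000
Step 1: G0=G0|G1=0|1=1 G1=G3&G1=0&1=0 G2=1(const) G3=NOT G0=NOT 0=1 G4=NOT G4=NOT 0=1 -> 10111
Step 2: G0=G0|G1=1|0=1 G1=G3&G1=1&0=0 G2=1(const) G3=NOT G0=NOT 1=0 G4=NOT G4=NOT 1=0 -> 10100
Step 3: G0=G0|G1=1|0=1 G1=G3&G1=0&0=0 G2=1(const) G3=NOT G0=NOT 1=0 G4=NOT G4=NOT 0=1 -> 10101
Step 4: G0=G0|G1=1|0=1 G1=G3&G1=0&0=0 G2=1(const) G3=NOT G0=NOT 1=0 G4=NOT G4=NOT 1=0 -> 10100
Cycle of length 2 starting at step 2 -> no fixed point

Answer: cycle 2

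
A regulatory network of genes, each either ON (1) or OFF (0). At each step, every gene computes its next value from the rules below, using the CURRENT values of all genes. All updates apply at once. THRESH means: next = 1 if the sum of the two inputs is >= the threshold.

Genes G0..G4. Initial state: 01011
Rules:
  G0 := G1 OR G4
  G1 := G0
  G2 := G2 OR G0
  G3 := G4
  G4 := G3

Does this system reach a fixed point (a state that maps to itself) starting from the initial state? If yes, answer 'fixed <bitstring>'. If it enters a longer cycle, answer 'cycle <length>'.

Answer: fixed 11111

Derivation:
Step 0: 01011
Step 1: G0=G1|G4=1|1=1 G1=G0=0 G2=G2|G0=0|0=0 G3=G4=1 G4=G3=1 -> 10011
Step 2: G0=G1|G4=0|1=1 G1=G0=1 G2=G2|G0=0|1=1 G3=G4=1 G4=G3=1 -> 11111
Step 3: G0=G1|G4=1|1=1 G1=G0=1 G2=G2|G0=1|1=1 G3=G4=1 G4=G3=1 -> 11111
Fixed point reached at step 2: 11111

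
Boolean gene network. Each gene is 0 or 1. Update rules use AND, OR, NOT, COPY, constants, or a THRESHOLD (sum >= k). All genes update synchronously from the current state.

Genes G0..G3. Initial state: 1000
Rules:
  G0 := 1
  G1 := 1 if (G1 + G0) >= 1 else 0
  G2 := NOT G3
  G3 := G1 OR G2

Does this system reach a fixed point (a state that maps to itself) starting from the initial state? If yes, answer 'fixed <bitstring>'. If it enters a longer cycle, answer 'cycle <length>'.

Answer: fixed 1101

Derivation:
Step 0: 1000
Step 1: G0=1(const) G1=(0+1>=1)=1 G2=NOT G3=NOT 0=1 G3=G1|G2=0|0=0 -> 1110
Step 2: G0=1(const) G1=(1+1>=1)=1 G2=NOT G3=NOT 0=1 G3=G1|G2=1|1=1 -> 1111
Step 3: G0=1(const) G1=(1+1>=1)=1 G2=NOT G3=NOT 1=0 G3=G1|G2=1|1=1 -> 1101
Step 4: G0=1(const) G1=(1+1>=1)=1 G2=NOT G3=NOT 1=0 G3=G1|G2=1|0=1 -> 1101
Fixed point reached at step 3: 1101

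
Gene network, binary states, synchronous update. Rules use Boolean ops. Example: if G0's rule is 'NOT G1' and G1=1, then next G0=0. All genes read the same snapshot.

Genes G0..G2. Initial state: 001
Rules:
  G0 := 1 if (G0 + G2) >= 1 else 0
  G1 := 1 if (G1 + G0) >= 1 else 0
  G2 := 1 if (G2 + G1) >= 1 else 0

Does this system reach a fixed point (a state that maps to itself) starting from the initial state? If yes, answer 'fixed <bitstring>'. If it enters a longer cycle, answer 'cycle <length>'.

Answer: fixed 111

Derivation:
Step 0: 001
Step 1: G0=(0+1>=1)=1 G1=(0+0>=1)=0 G2=(1+0>=1)=1 -> 101
Step 2: G0=(1+1>=1)=1 G1=(0+1>=1)=1 G2=(1+0>=1)=1 -> 111
Step 3: G0=(1+1>=1)=1 G1=(1+1>=1)=1 G2=(1+1>=1)=1 -> 111
Fixed point reached at step 2: 111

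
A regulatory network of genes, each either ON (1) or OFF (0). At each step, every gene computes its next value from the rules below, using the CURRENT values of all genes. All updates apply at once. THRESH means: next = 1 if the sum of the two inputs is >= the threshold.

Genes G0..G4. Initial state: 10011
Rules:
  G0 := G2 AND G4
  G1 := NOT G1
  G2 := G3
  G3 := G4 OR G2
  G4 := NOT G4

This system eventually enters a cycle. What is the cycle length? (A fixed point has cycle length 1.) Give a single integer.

Step 0: 10011
Step 1: G0=G2&G4=0&1=0 G1=NOT G1=NOT 0=1 G2=G3=1 G3=G4|G2=1|0=1 G4=NOT G4=NOT 1=0 -> 01110
Step 2: G0=G2&G4=1&0=0 G1=NOT G1=NOT 1=0 G2=G3=1 G3=G4|G2=0|1=1 G4=NOT G4=NOT 0=1 -> 00111
Step 3: G0=G2&G4=1&1=1 G1=NOT G1=NOT 0=1 G2=G3=1 G3=G4|G2=1|1=1 G4=NOT G4=NOT 1=0 -> 11110
Step 4: G0=G2&G4=1&0=0 G1=NOT G1=NOT 1=0 G2=G3=1 G3=G4|G2=0|1=1 G4=NOT G4=NOT 0=1 -> 00111
State from step 4 equals state from step 2 -> cycle length 2

Answer: 2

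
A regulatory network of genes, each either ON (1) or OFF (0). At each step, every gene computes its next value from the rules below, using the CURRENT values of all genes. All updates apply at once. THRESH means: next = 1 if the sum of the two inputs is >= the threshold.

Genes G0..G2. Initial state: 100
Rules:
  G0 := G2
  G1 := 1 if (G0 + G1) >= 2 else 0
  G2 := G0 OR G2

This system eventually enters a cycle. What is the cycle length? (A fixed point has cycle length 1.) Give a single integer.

Step 0: 100
Step 1: G0=G2=0 G1=(1+0>=2)=0 G2=G0|G2=1|0=1 -> 001
Step 2: G0=G2=1 G1=(0+0>=2)=0 G2=G0|G2=0|1=1 -> 101
Step 3: G0=G2=1 G1=(1+0>=2)=0 G2=G0|G2=1|1=1 -> 101
State from step 3 equals state from step 2 -> cycle length 1

Answer: 1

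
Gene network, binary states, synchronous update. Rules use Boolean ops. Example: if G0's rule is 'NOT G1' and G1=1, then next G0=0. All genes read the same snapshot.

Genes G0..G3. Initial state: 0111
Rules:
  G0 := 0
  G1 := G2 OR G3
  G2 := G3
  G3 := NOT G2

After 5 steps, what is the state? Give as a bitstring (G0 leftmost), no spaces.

Step 1: G0=0(const) G1=G2|G3=1|1=1 G2=G3=1 G3=NOT G2=NOT 1=0 -> 0110
Step 2: G0=0(const) G1=G2|G3=1|0=1 G2=G3=0 G3=NOT G2=NOT 1=0 -> 0100
Step 3: G0=0(const) G1=G2|G3=0|0=0 G2=G3=0 G3=NOT G2=NOT 0=1 -> 0001
Step 4: G0=0(const) G1=G2|G3=0|1=1 G2=G3=1 G3=NOT G2=NOT 0=1 -> 0111
Step 5: G0=0(const) G1=G2|G3=1|1=1 G2=G3=1 G3=NOT G2=NOT 1=0 -> 0110

0110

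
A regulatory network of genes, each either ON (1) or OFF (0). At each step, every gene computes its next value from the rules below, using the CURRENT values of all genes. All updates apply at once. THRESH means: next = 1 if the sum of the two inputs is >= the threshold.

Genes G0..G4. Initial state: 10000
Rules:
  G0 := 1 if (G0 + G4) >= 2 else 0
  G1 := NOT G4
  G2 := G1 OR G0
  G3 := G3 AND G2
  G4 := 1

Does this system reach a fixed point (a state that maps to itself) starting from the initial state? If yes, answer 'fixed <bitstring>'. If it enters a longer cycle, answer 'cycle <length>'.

Answer: fixed 00001

Derivation:
Step 0: 10000
Step 1: G0=(1+0>=2)=0 G1=NOT G4=NOT 0=1 G2=G1|G0=0|1=1 G3=G3&G2=0&0=0 G4=1(const) -> 01101
Step 2: G0=(0+1>=2)=0 G1=NOT G4=NOT 1=0 G2=G1|G0=1|0=1 G3=G3&G2=0&1=0 G4=1(const) -> 00101
Step 3: G0=(0+1>=2)=0 G1=NOT G4=NOT 1=0 G2=G1|G0=0|0=0 G3=G3&G2=0&1=0 G4=1(const) -> 00001
Step 4: G0=(0+1>=2)=0 G1=NOT G4=NOT 1=0 G2=G1|G0=0|0=0 G3=G3&G2=0&0=0 G4=1(const) -> 00001
Fixed point reached at step 3: 00001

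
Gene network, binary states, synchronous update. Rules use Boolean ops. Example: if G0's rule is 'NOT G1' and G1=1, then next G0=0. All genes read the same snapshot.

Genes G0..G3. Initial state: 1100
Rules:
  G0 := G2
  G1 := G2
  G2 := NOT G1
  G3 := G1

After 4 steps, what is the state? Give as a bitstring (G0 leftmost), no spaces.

Step 1: G0=G2=0 G1=G2=0 G2=NOT G1=NOT 1=0 G3=G1=1 -> 0001
Step 2: G0=G2=0 G1=G2=0 G2=NOT G1=NOT 0=1 G3=G1=0 -> 0010
Step 3: G0=G2=1 G1=G2=1 G2=NOT G1=NOT 0=1 G3=G1=0 -> 1110
Step 4: G0=G2=1 G1=G2=1 G2=NOT G1=NOT 1=0 G3=G1=1 -> 1101

1101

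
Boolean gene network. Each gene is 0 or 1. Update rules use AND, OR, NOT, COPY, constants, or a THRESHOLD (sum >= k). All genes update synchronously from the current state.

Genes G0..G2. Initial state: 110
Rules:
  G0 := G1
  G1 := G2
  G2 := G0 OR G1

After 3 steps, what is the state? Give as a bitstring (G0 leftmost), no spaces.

Step 1: G0=G1=1 G1=G2=0 G2=G0|G1=1|1=1 -> 101
Step 2: G0=G1=0 G1=G2=1 G2=G0|G1=1|0=1 -> 011
Step 3: G0=G1=1 G1=G2=1 G2=G0|G1=0|1=1 -> 111

111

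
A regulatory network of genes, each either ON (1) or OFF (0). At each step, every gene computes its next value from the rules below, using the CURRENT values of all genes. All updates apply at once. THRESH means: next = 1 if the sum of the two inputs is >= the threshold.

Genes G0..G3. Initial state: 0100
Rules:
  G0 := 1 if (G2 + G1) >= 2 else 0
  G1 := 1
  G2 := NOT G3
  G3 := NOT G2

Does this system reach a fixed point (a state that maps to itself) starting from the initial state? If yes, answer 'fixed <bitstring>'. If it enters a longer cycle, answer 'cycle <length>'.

Answer: cycle 2

Derivation:
Step 0: 0100
Step 1: G0=(0+1>=2)=0 G1=1(const) G2=NOT G3=NOT 0=1 G3=NOT G2=NOT 0=1 -> 0111
Step 2: G0=(1+1>=2)=1 G1=1(const) G2=NOT G3=NOT 1=0 G3=NOT G2=NOT 1=0 -> 1100
Step 3: G0=(0+1>=2)=0 G1=1(const) G2=NOT G3=NOT 0=1 G3=NOT G2=NOT 0=1 -> 0111
Cycle of length 2 starting at step 1 -> no fixed point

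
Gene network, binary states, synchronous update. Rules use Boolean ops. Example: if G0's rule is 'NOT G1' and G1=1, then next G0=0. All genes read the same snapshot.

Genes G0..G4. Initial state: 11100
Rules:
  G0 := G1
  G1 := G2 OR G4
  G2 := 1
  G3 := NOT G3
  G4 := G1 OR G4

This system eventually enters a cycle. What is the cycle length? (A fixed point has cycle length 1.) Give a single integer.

Answer: 2

Derivation:
Step 0: 11100
Step 1: G0=G1=1 G1=G2|G4=1|0=1 G2=1(const) G3=NOT G3=NOT 0=1 G4=G1|G4=1|0=1 -> 11111
Step 2: G0=G1=1 G1=G2|G4=1|1=1 G2=1(const) G3=NOT G3=NOT 1=0 G4=G1|G4=1|1=1 -> 11101
Step 3: G0=G1=1 G1=G2|G4=1|1=1 G2=1(const) G3=NOT G3=NOT 0=1 G4=G1|G4=1|1=1 -> 11111
State from step 3 equals state from step 1 -> cycle length 2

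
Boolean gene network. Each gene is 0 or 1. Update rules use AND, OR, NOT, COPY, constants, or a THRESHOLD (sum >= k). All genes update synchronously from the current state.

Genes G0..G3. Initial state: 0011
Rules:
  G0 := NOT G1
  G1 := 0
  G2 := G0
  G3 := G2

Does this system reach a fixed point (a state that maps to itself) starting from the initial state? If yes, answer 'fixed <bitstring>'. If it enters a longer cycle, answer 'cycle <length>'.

Answer: fixed 1011

Derivation:
Step 0: 0011
Step 1: G0=NOT G1=NOT 0=1 G1=0(const) G2=G0=0 G3=G2=1 -> 1001
Step 2: G0=NOT G1=NOT 0=1 G1=0(const) G2=G0=1 G3=G2=0 -> 1010
Step 3: G0=NOT G1=NOT 0=1 G1=0(const) G2=G0=1 G3=G2=1 -> 1011
Step 4: G0=NOT G1=NOT 0=1 G1=0(const) G2=G0=1 G3=G2=1 -> 1011
Fixed point reached at step 3: 1011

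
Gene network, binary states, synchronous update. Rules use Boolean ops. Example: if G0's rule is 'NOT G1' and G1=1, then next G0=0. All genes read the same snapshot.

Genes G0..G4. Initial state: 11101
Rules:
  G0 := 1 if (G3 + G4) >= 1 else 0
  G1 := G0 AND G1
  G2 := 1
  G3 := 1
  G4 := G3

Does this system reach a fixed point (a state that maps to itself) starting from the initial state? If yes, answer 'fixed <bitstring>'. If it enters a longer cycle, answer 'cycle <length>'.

Answer: fixed 11111

Derivation:
Step 0: 11101
Step 1: G0=(0+1>=1)=1 G1=G0&G1=1&1=1 G2=1(const) G3=1(const) G4=G3=0 -> 11110
Step 2: G0=(1+0>=1)=1 G1=G0&G1=1&1=1 G2=1(const) G3=1(const) G4=G3=1 -> 11111
Step 3: G0=(1+1>=1)=1 G1=G0&G1=1&1=1 G2=1(const) G3=1(const) G4=G3=1 -> 11111
Fixed point reached at step 2: 11111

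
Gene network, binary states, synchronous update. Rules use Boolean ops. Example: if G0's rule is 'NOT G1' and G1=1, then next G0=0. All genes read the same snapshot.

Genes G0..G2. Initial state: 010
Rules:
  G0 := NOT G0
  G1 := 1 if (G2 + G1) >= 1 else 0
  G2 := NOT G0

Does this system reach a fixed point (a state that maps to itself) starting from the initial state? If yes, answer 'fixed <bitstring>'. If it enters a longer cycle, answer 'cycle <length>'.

Step 0: 010
Step 1: G0=NOT G0=NOT 0=1 G1=(0+1>=1)=1 G2=NOT G0=NOT 0=1 -> 111
Step 2: G0=NOT G0=NOT 1=0 G1=(1+1>=1)=1 G2=NOT G0=NOT 1=0 -> 010
Cycle of length 2 starting at step 0 -> no fixed point

Answer: cycle 2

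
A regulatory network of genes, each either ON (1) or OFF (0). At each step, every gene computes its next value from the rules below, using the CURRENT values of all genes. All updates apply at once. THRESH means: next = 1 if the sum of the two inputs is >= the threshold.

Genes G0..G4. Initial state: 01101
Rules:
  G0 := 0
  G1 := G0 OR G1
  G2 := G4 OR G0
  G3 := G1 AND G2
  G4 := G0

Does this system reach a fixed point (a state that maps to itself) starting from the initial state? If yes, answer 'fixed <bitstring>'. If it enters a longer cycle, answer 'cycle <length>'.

Step 0: 01101
Step 1: G0=0(const) G1=G0|G1=0|1=1 G2=G4|G0=1|0=1 G3=G1&G2=1&1=1 G4=G0=0 -> 01110
Step 2: G0=0(const) G1=G0|G1=0|1=1 G2=G4|G0=0|0=0 G3=G1&G2=1&1=1 G4=G0=0 -> 01010
Step 3: G0=0(const) G1=G0|G1=0|1=1 G2=G4|G0=0|0=0 G3=G1&G2=1&0=0 G4=G0=0 -> 01000
Step 4: G0=0(const) G1=G0|G1=0|1=1 G2=G4|G0=0|0=0 G3=G1&G2=1&0=0 G4=G0=0 -> 01000
Fixed point reached at step 3: 01000

Answer: fixed 01000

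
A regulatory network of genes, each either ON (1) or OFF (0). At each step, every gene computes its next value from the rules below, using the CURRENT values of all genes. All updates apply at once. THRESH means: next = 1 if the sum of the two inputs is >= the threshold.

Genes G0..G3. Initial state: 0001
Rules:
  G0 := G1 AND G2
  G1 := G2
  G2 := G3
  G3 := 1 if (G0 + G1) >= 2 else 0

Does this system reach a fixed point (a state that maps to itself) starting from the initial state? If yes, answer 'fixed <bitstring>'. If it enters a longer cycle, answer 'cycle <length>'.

Step 0: 0001
Step 1: G0=G1&G2=0&0=0 G1=G2=0 G2=G3=1 G3=(0+0>=2)=0 -> 0010
Step 2: G0=G1&G2=0&1=0 G1=G2=1 G2=G3=0 G3=(0+0>=2)=0 -> 0100
Step 3: G0=G1&G2=1&0=0 G1=G2=0 G2=G3=0 G3=(0+1>=2)=0 -> 0000
Step 4: G0=G1&G2=0&0=0 G1=G2=0 G2=G3=0 G3=(0+0>=2)=0 -> 0000
Fixed point reached at step 3: 0000

Answer: fixed 0000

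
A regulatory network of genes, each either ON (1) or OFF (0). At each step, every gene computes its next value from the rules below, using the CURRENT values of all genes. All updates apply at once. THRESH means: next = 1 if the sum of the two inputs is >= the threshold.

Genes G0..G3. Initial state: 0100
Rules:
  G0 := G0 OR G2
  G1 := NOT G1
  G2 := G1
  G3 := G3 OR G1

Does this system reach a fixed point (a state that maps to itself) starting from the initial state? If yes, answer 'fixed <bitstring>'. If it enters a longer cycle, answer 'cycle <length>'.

Step 0: 0100
Step 1: G0=G0|G2=0|0=0 G1=NOT G1=NOT 1=0 G2=G1=1 G3=G3|G1=0|1=1 -> 0011
Step 2: G0=G0|G2=0|1=1 G1=NOT G1=NOT 0=1 G2=G1=0 G3=G3|G1=1|0=1 -> 1101
Step 3: G0=G0|G2=1|0=1 G1=NOT G1=NOT 1=0 G2=G1=1 G3=G3|G1=1|1=1 -> 1011
Step 4: G0=G0|G2=1|1=1 G1=NOT G1=NOT 0=1 G2=G1=0 G3=G3|G1=1|0=1 -> 1101
Cycle of length 2 starting at step 2 -> no fixed point

Answer: cycle 2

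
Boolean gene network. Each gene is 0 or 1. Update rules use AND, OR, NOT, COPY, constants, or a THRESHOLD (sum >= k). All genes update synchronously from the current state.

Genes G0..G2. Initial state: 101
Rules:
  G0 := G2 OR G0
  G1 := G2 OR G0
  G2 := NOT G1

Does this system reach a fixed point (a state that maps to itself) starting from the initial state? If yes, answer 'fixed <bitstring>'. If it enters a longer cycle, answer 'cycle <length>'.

Answer: fixed 110

Derivation:
Step 0: 101
Step 1: G0=G2|G0=1|1=1 G1=G2|G0=1|1=1 G2=NOT G1=NOT 0=1 -> 111
Step 2: G0=G2|G0=1|1=1 G1=G2|G0=1|1=1 G2=NOT G1=NOT 1=0 -> 110
Step 3: G0=G2|G0=0|1=1 G1=G2|G0=0|1=1 G2=NOT G1=NOT 1=0 -> 110
Fixed point reached at step 2: 110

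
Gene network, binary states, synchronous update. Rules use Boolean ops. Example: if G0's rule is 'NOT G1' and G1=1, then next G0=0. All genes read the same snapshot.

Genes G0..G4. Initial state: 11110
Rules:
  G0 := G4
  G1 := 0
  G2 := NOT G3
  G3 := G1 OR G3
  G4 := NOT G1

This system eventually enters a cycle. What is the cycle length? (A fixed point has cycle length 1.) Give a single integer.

Step 0: 11110
Step 1: G0=G4=0 G1=0(const) G2=NOT G3=NOT 1=0 G3=G1|G3=1|1=1 G4=NOT G1=NOT 1=0 -> 00010
Step 2: G0=G4=0 G1=0(const) G2=NOT G3=NOT 1=0 G3=G1|G3=0|1=1 G4=NOT G1=NOT 0=1 -> 00011
Step 3: G0=G4=1 G1=0(const) G2=NOT G3=NOT 1=0 G3=G1|G3=0|1=1 G4=NOT G1=NOT 0=1 -> 10011
Step 4: G0=G4=1 G1=0(const) G2=NOT G3=NOT 1=0 G3=G1|G3=0|1=1 G4=NOT G1=NOT 0=1 -> 10011
State from step 4 equals state from step 3 -> cycle length 1

Answer: 1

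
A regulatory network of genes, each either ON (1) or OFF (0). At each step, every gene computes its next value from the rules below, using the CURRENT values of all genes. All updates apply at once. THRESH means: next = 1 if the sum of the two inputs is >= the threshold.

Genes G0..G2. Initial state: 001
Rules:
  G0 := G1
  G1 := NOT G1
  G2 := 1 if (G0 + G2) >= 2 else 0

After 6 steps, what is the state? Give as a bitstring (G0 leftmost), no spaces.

Step 1: G0=G1=0 G1=NOT G1=NOT 0=1 G2=(0+1>=2)=0 -> 010
Step 2: G0=G1=1 G1=NOT G1=NOT 1=0 G2=(0+0>=2)=0 -> 100
Step 3: G0=G1=0 G1=NOT G1=NOT 0=1 G2=(1+0>=2)=0 -> 010
Step 4: G0=G1=1 G1=NOT G1=NOT 1=0 G2=(0+0>=2)=0 -> 100
Step 5: G0=G1=0 G1=NOT G1=NOT 0=1 G2=(1+0>=2)=0 -> 010
Step 6: G0=G1=1 G1=NOT G1=NOT 1=0 G2=(0+0>=2)=0 -> 100

100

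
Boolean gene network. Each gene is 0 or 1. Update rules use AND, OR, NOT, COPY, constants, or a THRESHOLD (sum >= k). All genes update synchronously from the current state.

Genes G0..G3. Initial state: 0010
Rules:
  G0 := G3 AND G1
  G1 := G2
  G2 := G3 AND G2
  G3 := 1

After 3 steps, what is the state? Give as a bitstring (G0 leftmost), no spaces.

Step 1: G0=G3&G1=0&0=0 G1=G2=1 G2=G3&G2=0&1=0 G3=1(const) -> 0101
Step 2: G0=G3&G1=1&1=1 G1=G2=0 G2=G3&G2=1&0=0 G3=1(const) -> 1001
Step 3: G0=G3&G1=1&0=0 G1=G2=0 G2=G3&G2=1&0=0 G3=1(const) -> 0001

0001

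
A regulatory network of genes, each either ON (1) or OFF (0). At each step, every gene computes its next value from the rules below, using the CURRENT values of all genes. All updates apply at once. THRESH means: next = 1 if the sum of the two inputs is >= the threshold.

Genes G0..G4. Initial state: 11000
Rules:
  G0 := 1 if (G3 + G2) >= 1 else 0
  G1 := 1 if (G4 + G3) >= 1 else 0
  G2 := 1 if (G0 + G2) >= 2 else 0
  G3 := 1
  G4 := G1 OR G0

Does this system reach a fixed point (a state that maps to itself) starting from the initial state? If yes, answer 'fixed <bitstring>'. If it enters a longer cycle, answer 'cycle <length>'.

Step 0: 11000
Step 1: G0=(0+0>=1)=0 G1=(0+0>=1)=0 G2=(1+0>=2)=0 G3=1(const) G4=G1|G0=1|1=1 -> 00011
Step 2: G0=(1+0>=1)=1 G1=(1+1>=1)=1 G2=(0+0>=2)=0 G3=1(const) G4=G1|G0=0|0=0 -> 11010
Step 3: G0=(1+0>=1)=1 G1=(0+1>=1)=1 G2=(1+0>=2)=0 G3=1(const) G4=G1|G0=1|1=1 -> 11011
Step 4: G0=(1+0>=1)=1 G1=(1+1>=1)=1 G2=(1+0>=2)=0 G3=1(const) G4=G1|G0=1|1=1 -> 11011
Fixed point reached at step 3: 11011

Answer: fixed 11011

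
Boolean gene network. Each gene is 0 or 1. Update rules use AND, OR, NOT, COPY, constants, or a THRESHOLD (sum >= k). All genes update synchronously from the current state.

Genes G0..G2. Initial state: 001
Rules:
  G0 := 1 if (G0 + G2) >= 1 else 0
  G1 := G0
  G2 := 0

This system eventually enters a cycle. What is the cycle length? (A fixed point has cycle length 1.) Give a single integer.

Step 0: 001
Step 1: G0=(0+1>=1)=1 G1=G0=0 G2=0(const) -> 100
Step 2: G0=(1+0>=1)=1 G1=G0=1 G2=0(const) -> 110
Step 3: G0=(1+0>=1)=1 G1=G0=1 G2=0(const) -> 110
State from step 3 equals state from step 2 -> cycle length 1

Answer: 1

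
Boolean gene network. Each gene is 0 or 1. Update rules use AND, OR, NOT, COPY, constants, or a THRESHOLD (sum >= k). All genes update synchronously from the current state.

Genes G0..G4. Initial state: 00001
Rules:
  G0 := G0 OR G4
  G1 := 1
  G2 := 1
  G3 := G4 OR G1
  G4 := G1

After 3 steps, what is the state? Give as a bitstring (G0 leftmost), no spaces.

Step 1: G0=G0|G4=0|1=1 G1=1(const) G2=1(const) G3=G4|G1=1|0=1 G4=G1=0 -> 11110
Step 2: G0=G0|G4=1|0=1 G1=1(const) G2=1(const) G3=G4|G1=0|1=1 G4=G1=1 -> 11111
Step 3: G0=G0|G4=1|1=1 G1=1(const) G2=1(const) G3=G4|G1=1|1=1 G4=G1=1 -> 11111

11111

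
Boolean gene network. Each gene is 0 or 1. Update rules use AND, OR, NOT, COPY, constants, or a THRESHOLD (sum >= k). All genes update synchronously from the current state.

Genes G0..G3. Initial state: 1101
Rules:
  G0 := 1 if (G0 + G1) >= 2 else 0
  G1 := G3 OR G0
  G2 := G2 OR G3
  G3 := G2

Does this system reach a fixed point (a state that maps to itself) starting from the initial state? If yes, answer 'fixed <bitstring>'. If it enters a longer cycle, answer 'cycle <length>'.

Answer: fixed 1111

Derivation:
Step 0: 1101
Step 1: G0=(1+1>=2)=1 G1=G3|G0=1|1=1 G2=G2|G3=0|1=1 G3=G2=0 -> 1110
Step 2: G0=(1+1>=2)=1 G1=G3|G0=0|1=1 G2=G2|G3=1|0=1 G3=G2=1 -> 1111
Step 3: G0=(1+1>=2)=1 G1=G3|G0=1|1=1 G2=G2|G3=1|1=1 G3=G2=1 -> 1111
Fixed point reached at step 2: 1111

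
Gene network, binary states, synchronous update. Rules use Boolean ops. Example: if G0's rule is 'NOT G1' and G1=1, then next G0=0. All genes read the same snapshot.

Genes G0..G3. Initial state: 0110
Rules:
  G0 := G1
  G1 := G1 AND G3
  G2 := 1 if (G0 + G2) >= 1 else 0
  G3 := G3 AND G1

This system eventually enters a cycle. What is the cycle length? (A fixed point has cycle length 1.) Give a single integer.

Step 0: 0110
Step 1: G0=G1=1 G1=G1&G3=1&0=0 G2=(0+1>=1)=1 G3=G3&G1=0&1=0 -> 1010
Step 2: G0=G1=0 G1=G1&G3=0&0=0 G2=(1+1>=1)=1 G3=G3&G1=0&0=0 -> 0010
Step 3: G0=G1=0 G1=G1&G3=0&0=0 G2=(0+1>=1)=1 G3=G3&G1=0&0=0 -> 0010
State from step 3 equals state from step 2 -> cycle length 1

Answer: 1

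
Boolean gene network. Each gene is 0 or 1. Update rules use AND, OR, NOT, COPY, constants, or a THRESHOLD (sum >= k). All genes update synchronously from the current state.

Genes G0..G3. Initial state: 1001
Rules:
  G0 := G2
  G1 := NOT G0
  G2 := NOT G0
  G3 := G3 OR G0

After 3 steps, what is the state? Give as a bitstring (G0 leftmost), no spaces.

Step 1: G0=G2=0 G1=NOT G0=NOT 1=0 G2=NOT G0=NOT 1=0 G3=G3|G0=1|1=1 -> 0001
Step 2: G0=G2=0 G1=NOT G0=NOT 0=1 G2=NOT G0=NOT 0=1 G3=G3|G0=1|0=1 -> 0111
Step 3: G0=G2=1 G1=NOT G0=NOT 0=1 G2=NOT G0=NOT 0=1 G3=G3|G0=1|0=1 -> 1111

1111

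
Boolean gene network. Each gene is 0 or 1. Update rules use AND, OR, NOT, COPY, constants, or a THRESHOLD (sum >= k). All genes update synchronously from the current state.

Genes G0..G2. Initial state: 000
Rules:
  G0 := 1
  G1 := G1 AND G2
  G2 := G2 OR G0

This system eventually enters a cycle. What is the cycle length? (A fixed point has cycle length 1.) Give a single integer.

Step 0: 000
Step 1: G0=1(const) G1=G1&G2=0&0=0 G2=G2|G0=0|0=0 -> 100
Step 2: G0=1(const) G1=G1&G2=0&0=0 G2=G2|G0=0|1=1 -> 101
Step 3: G0=1(const) G1=G1&G2=0&1=0 G2=G2|G0=1|1=1 -> 101
State from step 3 equals state from step 2 -> cycle length 1

Answer: 1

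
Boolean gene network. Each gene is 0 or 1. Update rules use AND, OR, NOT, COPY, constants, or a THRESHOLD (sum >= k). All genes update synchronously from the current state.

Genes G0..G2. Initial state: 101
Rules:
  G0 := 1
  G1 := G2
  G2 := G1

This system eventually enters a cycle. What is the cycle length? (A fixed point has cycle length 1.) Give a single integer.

Answer: 2

Derivation:
Step 0: 101
Step 1: G0=1(const) G1=G2=1 G2=G1=0 -> 110
Step 2: G0=1(const) G1=G2=0 G2=G1=1 -> 101
State from step 2 equals state from step 0 -> cycle length 2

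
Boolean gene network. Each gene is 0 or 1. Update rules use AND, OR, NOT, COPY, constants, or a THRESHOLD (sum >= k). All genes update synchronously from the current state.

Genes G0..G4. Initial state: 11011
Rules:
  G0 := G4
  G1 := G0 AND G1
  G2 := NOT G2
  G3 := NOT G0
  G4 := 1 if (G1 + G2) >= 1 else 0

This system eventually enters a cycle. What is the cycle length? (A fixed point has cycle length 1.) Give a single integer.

Answer: 2

Derivation:
Step 0: 11011
Step 1: G0=G4=1 G1=G0&G1=1&1=1 G2=NOT G2=NOT 0=1 G3=NOT G0=NOT 1=0 G4=(1+0>=1)=1 -> 11101
Step 2: G0=G4=1 G1=G0&G1=1&1=1 G2=NOT G2=NOT 1=0 G3=NOT G0=NOT 1=0 G4=(1+1>=1)=1 -> 11001
Step 3: G0=G4=1 G1=G0&G1=1&1=1 G2=NOT G2=NOT 0=1 G3=NOT G0=NOT 1=0 G4=(1+0>=1)=1 -> 11101
State from step 3 equals state from step 1 -> cycle length 2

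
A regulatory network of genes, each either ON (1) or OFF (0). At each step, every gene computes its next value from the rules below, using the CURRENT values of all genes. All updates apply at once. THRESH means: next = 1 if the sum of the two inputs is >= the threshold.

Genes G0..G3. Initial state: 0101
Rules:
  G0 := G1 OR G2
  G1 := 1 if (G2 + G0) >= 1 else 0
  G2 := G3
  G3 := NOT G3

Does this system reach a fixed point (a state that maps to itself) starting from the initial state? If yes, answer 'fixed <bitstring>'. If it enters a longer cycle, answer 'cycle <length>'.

Step 0: 0101
Step 1: G0=G1|G2=1|0=1 G1=(0+0>=1)=0 G2=G3=1 G3=NOT G3=NOT 1=0 -> 1010
Step 2: G0=G1|G2=0|1=1 G1=(1+1>=1)=1 G2=G3=0 G3=NOT G3=NOT 0=1 -> 1101
Step 3: G0=G1|G2=1|0=1 G1=(0+1>=1)=1 G2=G3=1 G3=NOT G3=NOT 1=0 -> 1110
Step 4: G0=G1|G2=1|1=1 G1=(1+1>=1)=1 G2=G3=0 G3=NOT G3=NOT 0=1 -> 1101
Cycle of length 2 starting at step 2 -> no fixed point

Answer: cycle 2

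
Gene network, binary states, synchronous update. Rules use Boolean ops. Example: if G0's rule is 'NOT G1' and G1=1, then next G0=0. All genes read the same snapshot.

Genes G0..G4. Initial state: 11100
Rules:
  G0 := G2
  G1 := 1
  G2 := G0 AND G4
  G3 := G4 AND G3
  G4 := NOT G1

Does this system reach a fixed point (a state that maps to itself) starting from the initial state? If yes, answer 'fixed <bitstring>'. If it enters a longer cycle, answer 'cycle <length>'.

Answer: fixed 01000

Derivation:
Step 0: 11100
Step 1: G0=G2=1 G1=1(const) G2=G0&G4=1&0=0 G3=G4&G3=0&0=0 G4=NOT G1=NOT 1=0 -> 11000
Step 2: G0=G2=0 G1=1(const) G2=G0&G4=1&0=0 G3=G4&G3=0&0=0 G4=NOT G1=NOT 1=0 -> 01000
Step 3: G0=G2=0 G1=1(const) G2=G0&G4=0&0=0 G3=G4&G3=0&0=0 G4=NOT G1=NOT 1=0 -> 01000
Fixed point reached at step 2: 01000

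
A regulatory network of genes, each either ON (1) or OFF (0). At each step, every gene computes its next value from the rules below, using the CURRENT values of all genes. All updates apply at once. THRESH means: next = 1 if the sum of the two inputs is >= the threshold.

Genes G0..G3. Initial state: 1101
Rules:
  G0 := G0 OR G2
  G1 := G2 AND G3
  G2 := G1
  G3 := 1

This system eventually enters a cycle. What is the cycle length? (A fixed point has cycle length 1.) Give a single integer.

Step 0: 1101
Step 1: G0=G0|G2=1|0=1 G1=G2&G3=0&1=0 G2=G1=1 G3=1(const) -> 1011
Step 2: G0=G0|G2=1|1=1 G1=G2&G3=1&1=1 G2=G1=0 G3=1(const) -> 1101
State from step 2 equals state from step 0 -> cycle length 2

Answer: 2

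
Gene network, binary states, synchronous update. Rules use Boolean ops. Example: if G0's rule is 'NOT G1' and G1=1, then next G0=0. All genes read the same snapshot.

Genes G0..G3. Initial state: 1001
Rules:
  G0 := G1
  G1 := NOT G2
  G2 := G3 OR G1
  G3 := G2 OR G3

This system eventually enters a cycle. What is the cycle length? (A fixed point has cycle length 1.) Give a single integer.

Step 0: 1001
Step 1: G0=G1=0 G1=NOT G2=NOT 0=1 G2=G3|G1=1|0=1 G3=G2|G3=0|1=1 -> 0111
Step 2: G0=G1=1 G1=NOT G2=NOT 1=0 G2=G3|G1=1|1=1 G3=G2|G3=1|1=1 -> 1011
Step 3: G0=G1=0 G1=NOT G2=NOT 1=0 G2=G3|G1=1|0=1 G3=G2|G3=1|1=1 -> 0011
Step 4: G0=G1=0 G1=NOT G2=NOT 1=0 G2=G3|G1=1|0=1 G3=G2|G3=1|1=1 -> 0011
State from step 4 equals state from step 3 -> cycle length 1

Answer: 1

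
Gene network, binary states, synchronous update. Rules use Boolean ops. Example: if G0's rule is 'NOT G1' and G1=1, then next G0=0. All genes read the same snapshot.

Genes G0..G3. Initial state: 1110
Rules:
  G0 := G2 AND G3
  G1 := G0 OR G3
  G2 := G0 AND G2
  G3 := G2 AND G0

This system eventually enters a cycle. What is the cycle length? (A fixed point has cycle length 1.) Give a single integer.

Step 0: 1110
Step 1: G0=G2&G3=1&0=0 G1=G0|G3=1|0=1 G2=G0&G2=1&1=1 G3=G2&G0=1&1=1 -> 0111
Step 2: G0=G2&G3=1&1=1 G1=G0|G3=0|1=1 G2=G0&G2=0&1=0 G3=G2&G0=1&0=0 -> 1100
Step 3: G0=G2&G3=0&0=0 G1=G0|G3=1|0=1 G2=G0&G2=1&0=0 G3=G2&G0=0&1=0 -> 0100
Step 4: G0=G2&G3=0&0=0 G1=G0|G3=0|0=0 G2=G0&G2=0&0=0 G3=G2&G0=0&0=0 -> 0000
Step 5: G0=G2&G3=0&0=0 G1=G0|G3=0|0=0 G2=G0&G2=0&0=0 G3=G2&G0=0&0=0 -> 0000
State from step 5 equals state from step 4 -> cycle length 1

Answer: 1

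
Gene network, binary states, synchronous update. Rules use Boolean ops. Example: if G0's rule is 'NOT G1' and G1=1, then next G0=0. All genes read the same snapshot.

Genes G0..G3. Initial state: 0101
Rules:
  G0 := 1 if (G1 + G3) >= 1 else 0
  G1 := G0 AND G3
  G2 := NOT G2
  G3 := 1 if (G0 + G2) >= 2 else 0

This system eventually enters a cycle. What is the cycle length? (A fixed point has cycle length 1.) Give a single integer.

Step 0: 0101
Step 1: G0=(1+1>=1)=1 G1=G0&G3=0&1=0 G2=NOT G2=NOT 0=1 G3=(0+0>=2)=0 -> 1010
Step 2: G0=(0+0>=1)=0 G1=G0&G3=1&0=0 G2=NOT G2=NOT 1=0 G3=(1+1>=2)=1 -> 0001
Step 3: G0=(0+1>=1)=1 G1=G0&G3=0&1=0 G2=NOT G2=NOT 0=1 G3=(0+0>=2)=0 -> 1010
State from step 3 equals state from step 1 -> cycle length 2

Answer: 2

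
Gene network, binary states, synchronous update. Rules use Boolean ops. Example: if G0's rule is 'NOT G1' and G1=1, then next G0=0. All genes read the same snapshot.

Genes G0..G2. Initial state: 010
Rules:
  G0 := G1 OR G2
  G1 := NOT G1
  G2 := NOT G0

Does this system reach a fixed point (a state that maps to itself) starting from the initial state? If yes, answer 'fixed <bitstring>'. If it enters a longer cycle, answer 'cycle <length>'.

Step 0: 010
Step 1: G0=G1|G2=1|0=1 G1=NOT G1=NOT 1=0 G2=NOT G0=NOT 0=1 -> 101
Step 2: G0=G1|G2=0|1=1 G1=NOT G1=NOT 0=1 G2=NOT G0=NOT 1=0 -> 110
Step 3: G0=G1|G2=1|0=1 G1=NOT G1=NOT 1=0 G2=NOT G0=NOT 1=0 -> 100
Step 4: G0=G1|G2=0|0=0 G1=NOT G1=NOT 0=1 G2=NOT G0=NOT 1=0 -> 010
Cycle of length 4 starting at step 0 -> no fixed point

Answer: cycle 4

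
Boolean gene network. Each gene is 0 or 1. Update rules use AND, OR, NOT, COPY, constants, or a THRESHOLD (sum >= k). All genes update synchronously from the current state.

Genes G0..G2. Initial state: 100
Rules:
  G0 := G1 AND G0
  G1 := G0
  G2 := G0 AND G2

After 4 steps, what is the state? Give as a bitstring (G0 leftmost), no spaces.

Step 1: G0=G1&G0=0&1=0 G1=G0=1 G2=G0&G2=1&0=0 -> 010
Step 2: G0=G1&G0=1&0=0 G1=G0=0 G2=G0&G2=0&0=0 -> 000
Step 3: G0=G1&G0=0&0=0 G1=G0=0 G2=G0&G2=0&0=0 -> 000
Step 4: G0=G1&G0=0&0=0 G1=G0=0 G2=G0&G2=0&0=0 -> 000

000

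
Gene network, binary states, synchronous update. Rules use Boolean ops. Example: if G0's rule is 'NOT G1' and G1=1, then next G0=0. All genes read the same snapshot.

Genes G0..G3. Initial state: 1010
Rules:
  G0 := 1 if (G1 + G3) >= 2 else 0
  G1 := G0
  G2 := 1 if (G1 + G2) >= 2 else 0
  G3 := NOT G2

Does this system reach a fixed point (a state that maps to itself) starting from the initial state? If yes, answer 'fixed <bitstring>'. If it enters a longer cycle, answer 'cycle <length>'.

Answer: fixed 0001

Derivation:
Step 0: 1010
Step 1: G0=(0+0>=2)=0 G1=G0=1 G2=(0+1>=2)=0 G3=NOT G2=NOT 1=0 -> 0100
Step 2: G0=(1+0>=2)=0 G1=G0=0 G2=(1+0>=2)=0 G3=NOT G2=NOT 0=1 -> 0001
Step 3: G0=(0+1>=2)=0 G1=G0=0 G2=(0+0>=2)=0 G3=NOT G2=NOT 0=1 -> 0001
Fixed point reached at step 2: 0001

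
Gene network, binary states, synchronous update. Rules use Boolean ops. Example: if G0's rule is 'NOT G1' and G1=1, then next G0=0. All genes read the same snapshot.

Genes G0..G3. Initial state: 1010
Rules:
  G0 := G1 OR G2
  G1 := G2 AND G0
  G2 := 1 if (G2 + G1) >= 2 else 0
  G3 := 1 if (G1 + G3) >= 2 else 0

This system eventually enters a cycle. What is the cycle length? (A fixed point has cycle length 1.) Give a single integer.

Step 0: 1010
Step 1: G0=G1|G2=0|1=1 G1=G2&G0=1&1=1 G2=(1+0>=2)=0 G3=(0+0>=2)=0 -> 1100
Step 2: G0=G1|G2=1|0=1 G1=G2&G0=0&1=0 G2=(0+1>=2)=0 G3=(1+0>=2)=0 -> 1000
Step 3: G0=G1|G2=0|0=0 G1=G2&G0=0&1=0 G2=(0+0>=2)=0 G3=(0+0>=2)=0 -> 0000
Step 4: G0=G1|G2=0|0=0 G1=G2&G0=0&0=0 G2=(0+0>=2)=0 G3=(0+0>=2)=0 -> 0000
State from step 4 equals state from step 3 -> cycle length 1

Answer: 1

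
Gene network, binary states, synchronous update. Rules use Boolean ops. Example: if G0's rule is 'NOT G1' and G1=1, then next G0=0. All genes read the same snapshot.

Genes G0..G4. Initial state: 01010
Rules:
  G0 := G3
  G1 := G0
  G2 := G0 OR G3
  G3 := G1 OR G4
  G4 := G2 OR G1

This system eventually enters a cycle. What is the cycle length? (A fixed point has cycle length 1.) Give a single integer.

Step 0: 01010
Step 1: G0=G3=1 G1=G0=0 G2=G0|G3=0|1=1 G3=G1|G4=1|0=1 G4=G2|G1=0|1=1 -> 10111
Step 2: G0=G3=1 G1=G0=1 G2=G0|G3=1|1=1 G3=G1|G4=0|1=1 G4=G2|G1=1|0=1 -> 11111
Step 3: G0=G3=1 G1=G0=1 G2=G0|G3=1|1=1 G3=G1|G4=1|1=1 G4=G2|G1=1|1=1 -> 11111
State from step 3 equals state from step 2 -> cycle length 1

Answer: 1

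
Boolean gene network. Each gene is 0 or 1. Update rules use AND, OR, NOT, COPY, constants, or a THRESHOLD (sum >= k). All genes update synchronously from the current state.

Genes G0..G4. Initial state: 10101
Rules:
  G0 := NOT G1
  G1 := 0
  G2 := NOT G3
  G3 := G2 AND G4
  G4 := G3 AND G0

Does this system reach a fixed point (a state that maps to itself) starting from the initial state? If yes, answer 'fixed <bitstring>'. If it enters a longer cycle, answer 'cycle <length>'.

Answer: fixed 10100

Derivation:
Step 0: 10101
Step 1: G0=NOT G1=NOT 0=1 G1=0(const) G2=NOT G3=NOT 0=1 G3=G2&G4=1&1=1 G4=G3&G0=0&1=0 -> 10110
Step 2: G0=NOT G1=NOT 0=1 G1=0(const) G2=NOT G3=NOT 1=0 G3=G2&G4=1&0=0 G4=G3&G0=1&1=1 -> 10001
Step 3: G0=NOT G1=NOT 0=1 G1=0(const) G2=NOT G3=NOT 0=1 G3=G2&G4=0&1=0 G4=G3&G0=0&1=0 -> 10100
Step 4: G0=NOT G1=NOT 0=1 G1=0(const) G2=NOT G3=NOT 0=1 G3=G2&G4=1&0=0 G4=G3&G0=0&1=0 -> 10100
Fixed point reached at step 3: 10100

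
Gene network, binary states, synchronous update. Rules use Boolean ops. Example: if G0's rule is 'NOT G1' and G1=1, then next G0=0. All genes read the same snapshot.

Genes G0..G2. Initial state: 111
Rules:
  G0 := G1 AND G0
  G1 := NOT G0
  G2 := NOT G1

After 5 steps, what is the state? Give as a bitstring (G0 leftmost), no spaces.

Step 1: G0=G1&G0=1&1=1 G1=NOT G0=NOT 1=0 G2=NOT G1=NOT 1=0 -> 100
Step 2: G0=G1&G0=0&1=0 G1=NOT G0=NOT 1=0 G2=NOT G1=NOT 0=1 -> 001
Step 3: G0=G1&G0=0&0=0 G1=NOT G0=NOT 0=1 G2=NOT G1=NOT 0=1 -> 011
Step 4: G0=G1&G0=1&0=0 G1=NOT G0=NOT 0=1 G2=NOT G1=NOT 1=0 -> 010
Step 5: G0=G1&G0=1&0=0 G1=NOT G0=NOT 0=1 G2=NOT G1=NOT 1=0 -> 010

010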